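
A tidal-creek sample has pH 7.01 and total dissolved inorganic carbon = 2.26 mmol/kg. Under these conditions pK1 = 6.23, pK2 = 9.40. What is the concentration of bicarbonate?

[HCO3⁻] = 1.93 mmol/kg

α₁ = 1 / (1 + [H⁺]/K1 + K2/[H⁺]) = 1 / (1 + 10^-0.78 + 10^-2.39)
   = 1 / (1 + 0.16596 + 0.0040738) = 1/1.1700 = 0.8547
[HCO3⁻] = α₁ × DIC = 0.8547 × 2.26 = 1.93 mmol/kg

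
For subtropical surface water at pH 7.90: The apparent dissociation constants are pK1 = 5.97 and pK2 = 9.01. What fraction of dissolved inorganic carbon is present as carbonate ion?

α₂ = 1 / (1 + [H⁺]/K2 + [H⁺]²/(K1K2)) = 1 / (1 + 10^+1.11 + 10^-0.82)
   = 1 / (1 + 12.882 + 0.15136) = 1/14.034 = 0.07126

α₂ = 0.0713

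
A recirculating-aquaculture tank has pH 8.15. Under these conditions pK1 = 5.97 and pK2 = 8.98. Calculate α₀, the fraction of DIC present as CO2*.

α₀ = 1 / (1 + K1/[H⁺] + K1K2/[H⁺]²) = 1 / (1 + 10^+2.18 + 10^+1.35)
   = 1 / (1 + 151.36 + 22.387) = 1/174.74 = 0.005723

α₀ = 0.00572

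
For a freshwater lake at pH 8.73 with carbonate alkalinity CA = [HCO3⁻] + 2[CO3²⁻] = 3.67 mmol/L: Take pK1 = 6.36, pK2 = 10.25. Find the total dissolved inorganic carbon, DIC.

DIC = 3.58 mmol/L

CA = [HCO3⁻] + 2[CO3²⁻] = (α₁ + 2α₂)·DIC
At pH 8.73: [H⁺]/K1 = 10^-2.37 = 0.0042658, K2/[H⁺] = 10^-1.52 = 0.030200
α₁ = 1/(1 + 0.0042658 + 0.030200) = 1/1.0345 = 0.9667; α₂ = α₁·K2/[H⁺] = 0.02919
α₁ + 2α₂ = 1.0251
DIC = CA / (α₁ + 2α₂) = 3.67 / 1.0251 = 3.58 mmol/L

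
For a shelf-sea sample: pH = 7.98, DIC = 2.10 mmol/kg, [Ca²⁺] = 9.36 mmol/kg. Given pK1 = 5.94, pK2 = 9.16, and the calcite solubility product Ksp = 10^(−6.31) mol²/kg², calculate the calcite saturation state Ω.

Ω = 2.47

α₂ = 1 / (1 + [H⁺]/K2 + [H⁺]²/(K1K2)) = 1 / (1 + 10^+1.18 + 10^-0.86)
   = 1 / (1 + 15.136 + 0.13804) = 1/16.274 = 0.06145
[CO3²⁻] = α₂ × DIC = 0.06145 × 2.10 = 0.1290 mmol/kg
Ksp = 10^(−6.31) = 4.898×10^-7
Ω = [Ca²⁺][CO3²⁻]/Ksp = (9.36×10^-3)(1.290×10^-4) / 4.898×10^-7 = 2.47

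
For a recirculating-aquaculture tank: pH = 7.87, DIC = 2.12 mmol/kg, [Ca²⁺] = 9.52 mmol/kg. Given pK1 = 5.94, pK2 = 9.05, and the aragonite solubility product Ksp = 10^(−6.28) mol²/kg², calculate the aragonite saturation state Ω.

α₂ = 1 / (1 + [H⁺]/K2 + [H⁺]²/(K1K2)) = 1 / (1 + 10^+1.18 + 10^-0.75)
   = 1 / (1 + 15.136 + 0.17783) = 1/16.313 = 0.06130
[CO3²⁻] = α₂ × DIC = 0.06130 × 2.12 = 0.1300 mmol/kg
Ksp = 10^(−6.28) = 5.248×10^-7
Ω = [Ca²⁺][CO3²⁻]/Ksp = (9.52×10^-3)(1.300×10^-4) / 5.248×10^-7 = 2.36

Ω = 2.36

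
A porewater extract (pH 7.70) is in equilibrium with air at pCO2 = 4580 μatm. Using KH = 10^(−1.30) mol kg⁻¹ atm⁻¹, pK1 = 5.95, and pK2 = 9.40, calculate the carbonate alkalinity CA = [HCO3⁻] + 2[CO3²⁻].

[CO2*] = KH · pCO2 = 10^(−1.30) × 4580×10^-6 = 2.295×10^-4 mol/kg
α₀ = 1/(1 + K1/[H⁺] + K1K2/[H⁺]²) = 1/(1 + 10^+1.75 + 10^+0.05) = 0.01714
DIC = [CO2*]/α₀ = 2.295×10^-4 / 0.01714 = 13.40 mmol/kg
CA = (α₁ + 2α₂)·DIC = (0.9636 + 2×0.01923) × 13.40 = 13.4 mmol/kg

CA = 13.4 mmol/kg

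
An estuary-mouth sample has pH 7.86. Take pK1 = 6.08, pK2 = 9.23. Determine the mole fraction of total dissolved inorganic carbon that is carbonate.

α₂ = 1 / (1 + [H⁺]/K2 + [H⁺]²/(K1K2)) = 1 / (1 + 10^+1.37 + 10^-0.41)
   = 1 / (1 + 23.442 + 0.38905) = 1/24.831 = 0.04027

α₂ = 0.0403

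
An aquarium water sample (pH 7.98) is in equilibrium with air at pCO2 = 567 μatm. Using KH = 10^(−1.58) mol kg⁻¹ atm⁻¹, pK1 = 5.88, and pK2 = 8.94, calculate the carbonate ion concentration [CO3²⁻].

[CO2*] = KH · pCO2 = 10^(−1.58) × 567×10^-6 = 1.491×10^-5 mol/kg
α₀ = 1/(1 + K1/[H⁺] + K1K2/[H⁺]²) = 1/(1 + 10^+2.10 + 10^+1.14) = 0.007108
DIC = [CO2*]/α₀ = 1.491×10^-5 / 0.007108 = 2.098 mmol/kg
[CO3²⁻] = α₂·DIC; α₂ = 0.09811, so [CO3²⁻] = 0.09811 × 2.098 = 0.206 mmol/kg

[CO3²⁻] = 0.206 mmol/kg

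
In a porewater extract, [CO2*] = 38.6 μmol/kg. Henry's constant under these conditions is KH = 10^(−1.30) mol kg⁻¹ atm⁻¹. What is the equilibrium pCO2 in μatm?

KH = 10^(−1.30) = 5.012×10^-2 mol kg⁻¹ atm⁻¹
pCO2 = [CO2*]/KH = 38.6×10^-6 / 5.012×10^-2 = 7.70×10^-4 atm = 770 μatm

pCO2 = 770 μatm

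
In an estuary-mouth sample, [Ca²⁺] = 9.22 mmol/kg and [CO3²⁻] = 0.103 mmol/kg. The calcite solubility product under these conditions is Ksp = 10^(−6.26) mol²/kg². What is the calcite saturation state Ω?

Ksp = 10^(−6.26) = 5.495×10^-7
Ω = [Ca²⁺][CO3²⁻]/Ksp = (9.22×10^-3)(0.103×10^-3) / 5.495×10^-7 = 1.73

Ω = 1.73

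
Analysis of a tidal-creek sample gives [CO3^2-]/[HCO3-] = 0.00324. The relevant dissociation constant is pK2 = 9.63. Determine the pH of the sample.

pH = 7.14

From K2 = [H⁺][CO3^2-]/[HCO3-]:  pH = pK2 + log₁₀([CO3^2-]/[HCO3-])
log₁₀(0.00324) = -2.489
pH = 9.63 + (-2.489) = 7.14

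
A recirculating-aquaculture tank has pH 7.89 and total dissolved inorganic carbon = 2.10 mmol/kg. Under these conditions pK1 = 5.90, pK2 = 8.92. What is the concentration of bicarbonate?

[HCO3⁻] = 1.90 mmol/kg

α₁ = 1 / (1 + [H⁺]/K1 + K2/[H⁺]) = 1 / (1 + 10^-1.99 + 10^-1.03)
   = 1 / (1 + 0.010233 + 0.093325) = 1/1.1036 = 0.9062
[HCO3⁻] = α₁ × DIC = 0.9062 × 2.10 = 1.90 mmol/kg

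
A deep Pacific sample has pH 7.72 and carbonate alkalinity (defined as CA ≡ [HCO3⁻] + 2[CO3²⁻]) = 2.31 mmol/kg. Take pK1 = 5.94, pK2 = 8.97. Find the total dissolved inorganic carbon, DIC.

DIC = 2.23 mmol/kg

CA = [HCO3⁻] + 2[CO3²⁻] = (α₁ + 2α₂)·DIC
At pH 7.72: [H⁺]/K1 = 10^-1.78 = 0.016596, K2/[H⁺] = 10^-1.25 = 0.056234
α₁ = 1/(1 + 0.016596 + 0.056234) = 1/1.0728 = 0.9321; α₂ = α₁·K2/[H⁺] = 0.05242
α₁ + 2α₂ = 1.0369
DIC = CA / (α₁ + 2α₂) = 2.31 / 1.0369 = 2.23 mmol/kg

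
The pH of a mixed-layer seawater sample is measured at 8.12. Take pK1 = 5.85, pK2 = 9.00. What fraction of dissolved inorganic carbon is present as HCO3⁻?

α₁ = 1 / (1 + [H⁺]/K1 + K2/[H⁺]) = 1 / (1 + 10^-2.27 + 10^-0.88)
   = 1 / (1 + 0.0053703 + 0.13183) = 1/1.1372 = 0.8794

α₁ = 0.879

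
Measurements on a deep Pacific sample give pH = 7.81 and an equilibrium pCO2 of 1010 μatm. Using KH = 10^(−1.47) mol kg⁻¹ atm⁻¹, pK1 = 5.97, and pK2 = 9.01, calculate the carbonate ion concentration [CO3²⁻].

[CO3²⁻] = 0.149 mmol/kg

[CO2*] = KH · pCO2 = 10^(−1.47) × 1010×10^-6 = 3.422×10^-5 mol/kg
α₀ = 1/(1 + K1/[H⁺] + K1K2/[H⁺]²) = 1/(1 + 10^+1.84 + 10^+0.64) = 0.01341
DIC = [CO2*]/α₀ = 3.422×10^-5 / 0.01341 = 2.551 mmol/kg
[CO3²⁻] = α₂·DIC; α₂ = 0.05855, so [CO3²⁻] = 0.05855 × 2.551 = 0.149 mmol/kg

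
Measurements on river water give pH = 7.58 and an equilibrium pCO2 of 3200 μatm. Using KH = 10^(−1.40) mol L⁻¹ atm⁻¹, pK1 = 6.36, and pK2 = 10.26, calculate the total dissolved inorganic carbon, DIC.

DIC = 2.25 mmol/L

[CO2*] = KH · pCO2 = 10^(−1.40) × 3200×10^-6 = 1.274×10^-4 mol/L
α₀ = 1/(1 + K1/[H⁺] + K1K2/[H⁺]²) = 1/(1 + 10^+1.22 + 10^-1.46) = 0.05672
DIC = [CO2*]/α₀ = 1.274×10^-4 / 0.05672 = 2.25 mmol/L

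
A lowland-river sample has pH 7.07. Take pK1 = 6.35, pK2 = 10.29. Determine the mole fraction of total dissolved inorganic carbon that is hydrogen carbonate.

α₁ = 0.840

α₁ = 1 / (1 + [H⁺]/K1 + K2/[H⁺]) = 1 / (1 + 10^-0.72 + 10^-3.22)
   = 1 / (1 + 0.19055 + 0.00060256) = 1/1.1911 = 0.8395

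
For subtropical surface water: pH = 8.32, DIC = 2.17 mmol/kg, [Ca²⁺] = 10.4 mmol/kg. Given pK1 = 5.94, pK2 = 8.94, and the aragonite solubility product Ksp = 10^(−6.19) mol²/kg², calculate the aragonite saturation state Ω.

α₂ = 1 / (1 + [H⁺]/K2 + [H⁺]²/(K1K2)) = 1 / (1 + 10^+0.62 + 10^-1.76)
   = 1 / (1 + 4.1687 + 0.017378) = 1/5.1861 = 0.1928
[CO3²⁻] = α₂ × DIC = 0.1928 × 2.17 = 0.4184 mmol/kg
Ksp = 10^(−6.19) = 6.457×10^-7
Ω = [Ca²⁺][CO3²⁻]/Ksp = (10.4×10^-3)(4.184×10^-4) / 6.457×10^-7 = 6.74

Ω = 6.74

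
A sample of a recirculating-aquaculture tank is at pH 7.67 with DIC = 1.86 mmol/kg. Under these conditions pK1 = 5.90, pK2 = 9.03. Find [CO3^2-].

α₂ = 1 / (1 + [H⁺]/K2 + [H⁺]²/(K1K2)) = 1 / (1 + 10^+1.36 + 10^-0.41)
   = 1 / (1 + 22.909 + 0.38905) = 1/24.298 = 0.04116
[CO3²⁻] = α₂ × DIC = 0.04116 × 1.86 = 0.0766 mmol/kg

[CO3²⁻] = 0.0766 mmol/kg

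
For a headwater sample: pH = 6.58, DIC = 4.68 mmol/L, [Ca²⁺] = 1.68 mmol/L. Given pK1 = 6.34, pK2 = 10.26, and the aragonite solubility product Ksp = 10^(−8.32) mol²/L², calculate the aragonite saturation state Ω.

α₂ = 1 / (1 + [H⁺]/K2 + [H⁺]²/(K1K2)) = 1 / (1 + 10^+3.68 + 10^+3.44)
   = 1 / (1 + 4786.3 + 2754.2) = 1/7541.5 = 0.0001326
[CO3²⁻] = α₂ × DIC = 0.0001326 × 4.68 = 0.0006206 mmol/L = 0.6206 μmol/L
Ksp = 10^(−8.32) = 4.786×10^-9
Ω = [Ca²⁺][CO3²⁻]/Ksp = (1.68×10^-3)(6.206×10^-7) / 4.786×10^-9 = 0.218

Ω = 0.218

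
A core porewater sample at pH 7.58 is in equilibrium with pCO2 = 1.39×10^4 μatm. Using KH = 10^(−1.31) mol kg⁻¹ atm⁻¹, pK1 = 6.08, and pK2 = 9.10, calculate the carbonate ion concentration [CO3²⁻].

[CO2*] = KH · pCO2 = 10^(−1.31) × 1.39×10^4×10^-6 = 6.808×10^-4 mol/kg
α₀ = 1/(1 + K1/[H⁺] + K1K2/[H⁺]²) = 1/(1 + 10^+1.50 + 10^-0.02) = 0.02978
DIC = [CO2*]/α₀ = 6.808×10^-4 / 0.02978 = 22.86 mmol/kg
[CO3²⁻] = α₂·DIC; α₂ = 0.02844, so [CO3²⁻] = 0.02844 × 22.86 = 0.650 mmol/kg

[CO3²⁻] = 0.650 mmol/kg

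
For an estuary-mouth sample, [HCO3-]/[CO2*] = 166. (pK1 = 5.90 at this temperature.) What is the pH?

From K1 = [H⁺][HCO3-]/[CO2*]:  pH = pK1 + log₁₀([HCO3-]/[CO2*])
log₁₀(166) = +2.220
pH = 5.90 + (+2.220) = 8.12

pH = 8.12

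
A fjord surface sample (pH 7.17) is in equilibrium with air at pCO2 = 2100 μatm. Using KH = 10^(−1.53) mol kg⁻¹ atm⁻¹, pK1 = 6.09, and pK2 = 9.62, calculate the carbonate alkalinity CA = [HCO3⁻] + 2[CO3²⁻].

CA = 0.750 mmol/kg

[CO2*] = KH · pCO2 = 10^(−1.53) × 2100×10^-6 = 6.198×10^-5 mol/kg
α₀ = 1/(1 + K1/[H⁺] + K1K2/[H⁺]²) = 1/(1 + 10^+1.08 + 10^-1.37) = 0.07654
DIC = [CO2*]/α₀ = 6.198×10^-5 / 0.07654 = 0.8097 mmol/kg
CA = (α₁ + 2α₂)·DIC = (0.9202 + 2×0.003265) × 0.8097 = 0.750 mmol/kg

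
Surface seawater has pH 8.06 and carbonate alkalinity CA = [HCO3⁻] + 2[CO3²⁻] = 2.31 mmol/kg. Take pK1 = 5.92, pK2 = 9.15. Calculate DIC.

DIC = 2.16 mmol/kg

CA = [HCO3⁻] + 2[CO3²⁻] = (α₁ + 2α₂)·DIC
At pH 8.06: [H⁺]/K1 = 10^-2.14 = 0.0072444, K2/[H⁺] = 10^-1.09 = 0.081283
α₁ = 1/(1 + 0.0072444 + 0.081283) = 1/1.0885 = 0.9187; α₂ = α₁·K2/[H⁺] = 0.07467
α₁ + 2α₂ = 1.0680
DIC = CA / (α₁ + 2α₂) = 2.31 / 1.0680 = 2.16 mmol/kg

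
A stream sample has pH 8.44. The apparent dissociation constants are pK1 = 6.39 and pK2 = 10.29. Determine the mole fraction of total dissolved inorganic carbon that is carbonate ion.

α₂ = 1 / (1 + [H⁺]/K2 + [H⁺]²/(K1K2)) = 1 / (1 + 10^+1.85 + 10^-0.20)
   = 1 / (1 + 70.795 + 0.63096) = 1/72.426 = 0.01381

α₂ = 0.0138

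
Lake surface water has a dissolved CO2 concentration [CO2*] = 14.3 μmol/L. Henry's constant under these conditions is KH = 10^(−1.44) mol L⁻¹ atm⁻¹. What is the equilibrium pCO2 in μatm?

KH = 10^(−1.44) = 3.631×10^-2 mol L⁻¹ atm⁻¹
pCO2 = [CO2*]/KH = 14.3×10^-6 / 3.631×10^-2 = 3.94×10^-4 atm = 394 μatm

pCO2 = 394 μatm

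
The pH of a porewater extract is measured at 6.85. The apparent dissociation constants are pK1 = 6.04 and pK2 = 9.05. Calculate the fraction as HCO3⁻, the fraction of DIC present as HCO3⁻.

α₁ = 0.861

α₁ = 1 / (1 + [H⁺]/K1 + K2/[H⁺]) = 1 / (1 + 10^-0.81 + 10^-2.20)
   = 1 / (1 + 0.15488 + 0.0063096) = 1/1.1612 = 0.8612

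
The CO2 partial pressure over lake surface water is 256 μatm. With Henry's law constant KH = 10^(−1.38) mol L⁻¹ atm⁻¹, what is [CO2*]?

KH = 10^(−1.38) = 4.169×10^-2 mol L⁻¹ atm⁻¹
[CO2*] = KH · pCO2 = 4.169×10^-2 × 256×10^-6 atm = 1.07×10^-5 mol/L

[CO2*] = 10.7 μmol/L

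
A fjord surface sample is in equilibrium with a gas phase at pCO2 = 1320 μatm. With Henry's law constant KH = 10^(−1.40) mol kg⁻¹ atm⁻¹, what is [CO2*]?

KH = 10^(−1.40) = 3.981×10^-2 mol kg⁻¹ atm⁻¹
[CO2*] = KH · pCO2 = 3.981×10^-2 × 1320×10^-6 atm = 5.26×10^-5 mol/kg

[CO2*] = 52.6 μmol/kg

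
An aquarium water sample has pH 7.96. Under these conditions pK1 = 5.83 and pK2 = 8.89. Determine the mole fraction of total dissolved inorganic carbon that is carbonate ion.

α₂ = 1 / (1 + [H⁺]/K2 + [H⁺]²/(K1K2)) = 1 / (1 + 10^+0.93 + 10^-1.20)
   = 1 / (1 + 8.5114 + 0.063096) = 1/9.5745 = 0.1044

α₂ = 0.104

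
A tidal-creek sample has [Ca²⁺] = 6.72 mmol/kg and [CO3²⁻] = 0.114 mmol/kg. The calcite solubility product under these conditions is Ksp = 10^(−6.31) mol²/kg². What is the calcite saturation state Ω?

Ω = 1.56

Ksp = 10^(−6.31) = 4.898×10^-7
Ω = [Ca²⁺][CO3²⁻]/Ksp = (6.72×10^-3)(0.114×10^-3) / 4.898×10^-7 = 1.56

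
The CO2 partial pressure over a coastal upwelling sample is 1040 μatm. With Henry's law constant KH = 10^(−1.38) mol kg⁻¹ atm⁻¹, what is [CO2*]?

KH = 10^(−1.38) = 4.169×10^-2 mol kg⁻¹ atm⁻¹
[CO2*] = KH · pCO2 = 4.169×10^-2 × 1040×10^-6 atm = 4.34×10^-5 mol/kg

[CO2*] = 43.4 μmol/kg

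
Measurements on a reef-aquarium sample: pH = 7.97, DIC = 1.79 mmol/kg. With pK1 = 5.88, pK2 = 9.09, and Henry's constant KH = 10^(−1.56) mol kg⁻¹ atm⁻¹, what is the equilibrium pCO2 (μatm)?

pCO2 = 487 μatm

α₀ = 1 / (1 + K1/[H⁺] + K1K2/[H⁺]²) = 1 / (1 + 10^+2.09 + 10^+0.97)
   = 1 / (1 + 123.03 + 9.3325) = 1/133.36 = 0.007499
[CO2*] = α₀ × DIC = 0.007499 × 1.79 = 0.01342 mmol/kg = 13.42 μmol/kg
pCO2 = [CO2*]/KH = 1.342×10^-5 / 2.754×10^-2 = 487 μatm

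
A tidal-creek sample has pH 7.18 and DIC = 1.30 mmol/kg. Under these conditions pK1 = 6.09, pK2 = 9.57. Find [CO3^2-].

α₂ = 1 / (1 + [H⁺]/K2 + [H⁺]²/(K1K2)) = 1 / (1 + 10^+2.39 + 10^+1.30)
   = 1 / (1 + 245.47 + 19.953) = 1/266.42 = 0.003753
[CO3²⁻] = α₂ × DIC = 0.003753 × 1.30 = 0.00488 mmol/kg = 4.88 μmol/kg

[CO3²⁻] = 4.88 μmol/kg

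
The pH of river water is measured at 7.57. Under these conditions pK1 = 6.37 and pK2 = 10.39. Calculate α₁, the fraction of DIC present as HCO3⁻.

α₁ = 1 / (1 + [H⁺]/K1 + K2/[H⁺]) = 1 / (1 + 10^-1.20 + 10^-2.82)
   = 1 / (1 + 0.063096 + 0.0015136) = 1/1.0646 = 0.9393

α₁ = 0.939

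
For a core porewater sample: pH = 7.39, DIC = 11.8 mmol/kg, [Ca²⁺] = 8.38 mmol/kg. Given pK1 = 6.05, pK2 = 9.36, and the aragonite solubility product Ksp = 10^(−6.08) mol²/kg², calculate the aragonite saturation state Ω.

Ω = 1.21

α₂ = 1 / (1 + [H⁺]/K2 + [H⁺]²/(K1K2)) = 1 / (1 + 10^+1.97 + 10^+0.63)
   = 1 / (1 + 93.325 + 4.2658) = 1/98.591 = 0.01014
[CO3²⁻] = α₂ × DIC = 0.01014 × 11.8 = 0.1197 mmol/kg
Ksp = 10^(−6.08) = 8.318×10^-7
Ω = [Ca²⁺][CO3²⁻]/Ksp = (8.38×10^-3)(1.197×10^-4) / 8.318×10^-7 = 1.21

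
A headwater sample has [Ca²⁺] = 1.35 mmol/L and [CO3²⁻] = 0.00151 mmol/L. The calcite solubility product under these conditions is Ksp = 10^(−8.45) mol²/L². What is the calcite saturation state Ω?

Ksp = 10^(−8.45) = 3.548×10^-9
Ω = [Ca²⁺][CO3²⁻]/Ksp = (1.35×10^-3)(0.00151×10^-3) / 3.548×10^-9 = 0.575

Ω = 0.575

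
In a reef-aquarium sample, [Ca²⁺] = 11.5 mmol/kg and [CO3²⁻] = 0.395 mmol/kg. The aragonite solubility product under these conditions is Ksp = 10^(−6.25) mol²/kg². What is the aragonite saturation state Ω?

Ω = 8.08

Ksp = 10^(−6.25) = 5.623×10^-7
Ω = [Ca²⁺][CO3²⁻]/Ksp = (11.5×10^-3)(0.395×10^-3) / 5.623×10^-7 = 8.08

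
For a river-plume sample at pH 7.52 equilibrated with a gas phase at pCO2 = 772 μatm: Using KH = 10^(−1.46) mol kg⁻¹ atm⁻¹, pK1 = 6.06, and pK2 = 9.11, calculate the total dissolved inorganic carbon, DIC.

DIC = 0.819 mmol/kg

[CO2*] = KH · pCO2 = 10^(−1.46) × 772×10^-6 = 2.677×10^-5 mol/kg
α₀ = 1/(1 + K1/[H⁺] + K1K2/[H⁺]²) = 1/(1 + 10^+1.46 + 10^-0.13) = 0.03270
DIC = [CO2*]/α₀ = 2.677×10^-5 / 0.03270 = 0.819 mmol/kg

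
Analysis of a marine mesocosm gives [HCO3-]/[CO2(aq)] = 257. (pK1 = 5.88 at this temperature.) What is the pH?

From K1 = [H⁺][HCO3-]/[CO2(aq)]:  pH = pK1 + log₁₀([HCO3-]/[CO2(aq)])
log₁₀(257) = +2.410
pH = 5.88 + (+2.410) = 8.29

pH = 8.29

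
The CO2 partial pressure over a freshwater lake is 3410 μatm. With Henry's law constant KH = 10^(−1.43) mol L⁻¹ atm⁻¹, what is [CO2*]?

KH = 10^(−1.43) = 3.715×10^-2 mol L⁻¹ atm⁻¹
[CO2*] = KH · pCO2 = 3.715×10^-2 × 3410×10^-6 atm = 1.27×10^-4 mol/L

[CO2*] = 127 μmol/L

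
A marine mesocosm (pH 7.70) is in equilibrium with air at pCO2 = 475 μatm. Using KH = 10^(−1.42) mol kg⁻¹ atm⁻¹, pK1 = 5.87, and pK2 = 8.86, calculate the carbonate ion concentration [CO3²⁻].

[CO3²⁻] = 0.0845 mmol/kg

[CO2*] = KH · pCO2 = 10^(−1.42) × 475×10^-6 = 1.806×10^-5 mol/kg
α₀ = 1/(1 + K1/[H⁺] + K1K2/[H⁺]²) = 1/(1 + 10^+1.83 + 10^+0.67) = 0.01365
DIC = [CO2*]/α₀ = 1.806×10^-5 / 0.01365 = 1.323 mmol/kg
[CO3²⁻] = α₂·DIC; α₂ = 0.06382, so [CO3²⁻] = 0.06382 × 1.323 = 0.0845 mmol/kg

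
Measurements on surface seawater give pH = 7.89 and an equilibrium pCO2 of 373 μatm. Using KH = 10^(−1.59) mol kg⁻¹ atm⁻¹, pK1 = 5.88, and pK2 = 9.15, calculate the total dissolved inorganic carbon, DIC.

DIC = 1.04 mmol/kg

[CO2*] = KH · pCO2 = 10^(−1.59) × 373×10^-6 = 9.588×10^-6 mol/kg
α₀ = 1/(1 + K1/[H⁺] + K1K2/[H⁺]²) = 1/(1 + 10^+2.01 + 10^+0.75) = 0.009178
DIC = [CO2*]/α₀ = 9.588×10^-6 / 0.009178 = 1.04 mmol/kg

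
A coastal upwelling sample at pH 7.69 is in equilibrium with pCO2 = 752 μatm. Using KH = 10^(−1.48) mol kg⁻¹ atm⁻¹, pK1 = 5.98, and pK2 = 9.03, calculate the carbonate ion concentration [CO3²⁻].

[CO3²⁻] = 0.0584 mmol/kg

[CO2*] = KH · pCO2 = 10^(−1.48) × 752×10^-6 = 2.490×10^-5 mol/kg
α₀ = 1/(1 + K1/[H⁺] + K1K2/[H⁺]²) = 1/(1 + 10^+1.71 + 10^+0.37) = 0.01830
DIC = [CO2*]/α₀ = 2.490×10^-5 / 0.01830 = 1.360 mmol/kg
[CO3²⁻] = α₂·DIC; α₂ = 0.04291, so [CO3²⁻] = 0.04291 × 1.360 = 0.0584 mmol/kg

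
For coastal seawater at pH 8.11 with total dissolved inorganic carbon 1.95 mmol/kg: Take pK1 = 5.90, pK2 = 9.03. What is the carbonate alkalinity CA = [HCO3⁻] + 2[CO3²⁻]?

CA = 2.15 mmol/kg

CA = [HCO3⁻] + 2[CO3²⁻] = (α₁ + 2α₂)·DIC
At pH 8.11: [H⁺]/K1 = 10^-2.21 = 0.0061660, K2/[H⁺] = 10^-0.92 = 0.12023
α₁ = 1/(1 + 0.0061660 + 0.12023) = 1/1.1264 = 0.8878; α₂ = α₁·K2/[H⁺] = 0.1067
α₁ + 2α₂ = 1.1013
CA = 1.1013 × 1.95 = 2.15 mmol/kg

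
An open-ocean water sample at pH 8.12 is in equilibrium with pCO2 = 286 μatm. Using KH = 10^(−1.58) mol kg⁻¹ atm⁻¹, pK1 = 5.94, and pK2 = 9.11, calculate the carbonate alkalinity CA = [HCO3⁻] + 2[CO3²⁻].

CA = 1.37 mmol/kg

[CO2*] = KH · pCO2 = 10^(−1.58) × 286×10^-6 = 7.523×10^-6 mol/kg
α₀ = 1/(1 + K1/[H⁺] + K1K2/[H⁺]²) = 1/(1 + 10^+2.18 + 10^+1.19) = 0.005958
DIC = [CO2*]/α₀ = 7.523×10^-6 / 0.005958 = 1.263 mmol/kg
CA = (α₁ + 2α₂)·DIC = (0.9018 + 2×0.09228) × 1.263 = 1.37 mmol/kg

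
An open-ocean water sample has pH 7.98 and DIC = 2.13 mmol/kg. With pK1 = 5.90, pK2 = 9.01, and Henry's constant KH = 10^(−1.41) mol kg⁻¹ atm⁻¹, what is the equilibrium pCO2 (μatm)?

α₀ = 1 / (1 + K1/[H⁺] + K1K2/[H⁺]²) = 1 / (1 + 10^+2.08 + 10^+1.05)
   = 1 / (1 + 120.23 + 11.220) = 1/132.45 = 0.007550
[CO2*] = α₀ × DIC = 0.007550 × 2.13 = 0.01608 mmol/kg = 16.08 μmol/kg
pCO2 = [CO2*]/KH = 1.608×10^-5 / 3.890×10^-2 = 413 μatm

pCO2 = 413 μatm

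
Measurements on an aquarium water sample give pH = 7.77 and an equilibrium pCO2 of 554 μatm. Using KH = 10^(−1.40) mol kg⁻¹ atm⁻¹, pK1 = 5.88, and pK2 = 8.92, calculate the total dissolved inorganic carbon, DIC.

[CO2*] = KH · pCO2 = 10^(−1.40) × 554×10^-6 = 2.206×10^-5 mol/kg
α₀ = 1/(1 + K1/[H⁺] + K1K2/[H⁺]²) = 1/(1 + 10^+1.89 + 10^+0.74) = 0.01189
DIC = [CO2*]/α₀ = 2.206×10^-5 / 0.01189 = 1.86 mmol/kg

DIC = 1.86 mmol/kg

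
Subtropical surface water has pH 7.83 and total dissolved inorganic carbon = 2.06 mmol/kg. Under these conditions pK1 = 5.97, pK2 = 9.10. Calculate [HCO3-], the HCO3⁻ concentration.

α₁ = 1 / (1 + [H⁺]/K1 + K2/[H⁺]) = 1 / (1 + 10^-1.86 + 10^-1.27)
   = 1 / (1 + 0.013804 + 0.053703) = 1/1.0675 = 0.9368
[HCO3⁻] = α₁ × DIC = 0.9368 × 2.06 = 1.93 mmol/kg

[HCO3⁻] = 1.93 mmol/kg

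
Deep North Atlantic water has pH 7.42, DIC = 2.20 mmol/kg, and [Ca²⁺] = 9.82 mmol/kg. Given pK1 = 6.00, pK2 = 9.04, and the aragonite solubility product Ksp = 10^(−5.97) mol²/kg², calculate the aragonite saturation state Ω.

Ω = 0.455

α₂ = 1 / (1 + [H⁺]/K2 + [H⁺]²/(K1K2)) = 1 / (1 + 10^+1.62 + 10^+0.20)
   = 1 / (1 + 41.687 + 1.5849) = 1/44.272 = 0.02259
[CO3²⁻] = α₂ × DIC = 0.02259 × 2.20 = 0.04969 mmol/kg
Ksp = 10^(−5.97) = 1.072×10^-6
Ω = [Ca²⁺][CO3²⁻]/Ksp = (9.82×10^-3)(4.969×10^-5) / 1.072×10^-6 = 0.455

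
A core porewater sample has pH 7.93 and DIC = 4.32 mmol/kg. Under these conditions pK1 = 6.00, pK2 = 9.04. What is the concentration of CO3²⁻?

α₂ = 1 / (1 + [H⁺]/K2 + [H⁺]²/(K1K2)) = 1 / (1 + 10^+1.11 + 10^-0.82)
   = 1 / (1 + 12.882 + 0.15136) = 1/14.034 = 0.07126
[CO3²⁻] = α₂ × DIC = 0.07126 × 4.32 = 0.308 mmol/kg

[CO3²⁻] = 0.308 mmol/kg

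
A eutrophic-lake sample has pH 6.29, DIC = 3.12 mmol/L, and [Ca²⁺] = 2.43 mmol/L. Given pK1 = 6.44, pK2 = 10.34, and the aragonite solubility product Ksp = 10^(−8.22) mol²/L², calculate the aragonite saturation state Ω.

Ω = 0.0465

α₂ = 1 / (1 + [H⁺]/K2 + [H⁺]²/(K1K2)) = 1 / (1 + 10^+4.05 + 10^+4.20)
   = 1 / (1 + 1.1220×10^4 + 1.5849×10^4) = 1/2.7070×10^4 = 3.694×10^-5
[CO3²⁻] = α₂ × DIC = 3.694×10^-5 × 3.12 = 0.0001153 mmol/L = 0.1153 μmol/L
Ksp = 10^(−8.22) = 6.026×10^-9
Ω = [Ca²⁺][CO3²⁻]/Ksp = (2.43×10^-3)(1.153×10^-7) / 6.026×10^-9 = 0.0465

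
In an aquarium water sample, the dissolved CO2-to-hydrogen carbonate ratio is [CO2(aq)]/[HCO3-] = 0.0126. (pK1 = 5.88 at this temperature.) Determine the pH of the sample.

pH = 7.78

From K1 = [H⁺][HCO3-]/[CO2(aq)]:  pH = pK1 − log₁₀([CO2(aq)]/[HCO3-])
log₁₀(0.0126) = -1.900
pH = 5.88 − (-1.900) = 7.78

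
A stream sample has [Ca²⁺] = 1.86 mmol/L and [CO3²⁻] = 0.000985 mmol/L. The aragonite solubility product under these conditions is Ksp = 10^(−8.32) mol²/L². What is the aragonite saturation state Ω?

Ω = 0.383

Ksp = 10^(−8.32) = 4.786×10^-9
Ω = [Ca²⁺][CO3²⁻]/Ksp = (1.86×10^-3)(0.000985×10^-3) / 4.786×10^-9 = 0.383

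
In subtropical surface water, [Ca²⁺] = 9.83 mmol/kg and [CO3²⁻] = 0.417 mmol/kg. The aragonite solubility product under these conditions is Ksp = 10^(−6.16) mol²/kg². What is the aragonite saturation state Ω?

Ksp = 10^(−6.16) = 6.918×10^-7
Ω = [Ca²⁺][CO3²⁻]/Ksp = (9.83×10^-3)(0.417×10^-3) / 6.918×10^-7 = 5.93

Ω = 5.93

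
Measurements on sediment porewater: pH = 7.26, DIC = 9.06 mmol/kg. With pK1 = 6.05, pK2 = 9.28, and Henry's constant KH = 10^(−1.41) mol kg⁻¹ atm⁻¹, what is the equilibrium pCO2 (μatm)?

α₀ = 1 / (1 + K1/[H⁺] + K1K2/[H⁺]²) = 1 / (1 + 10^+1.21 + 10^-0.81)
   = 1 / (1 + 16.218 + 0.15488) = 1/17.373 = 0.05756
[CO2*] = α₀ × DIC = 0.05756 × 9.06 = 0.5215 mmol/kg
pCO2 = [CO2*]/KH = 5.215×10^-4 / 3.890×10^-2 = 1.34×10^4 μatm

pCO2 = 1.34×10^4 μatm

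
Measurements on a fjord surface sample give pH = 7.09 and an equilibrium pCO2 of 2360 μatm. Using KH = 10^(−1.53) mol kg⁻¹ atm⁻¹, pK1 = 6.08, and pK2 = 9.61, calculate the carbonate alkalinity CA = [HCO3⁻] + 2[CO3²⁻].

CA = 0.717 mmol/kg

[CO2*] = KH · pCO2 = 10^(−1.53) × 2360×10^-6 = 6.965×10^-5 mol/kg
α₀ = 1/(1 + K1/[H⁺] + K1K2/[H⁺]²) = 1/(1 + 10^+1.01 + 10^-1.51) = 0.08878
DIC = [CO2*]/α₀ = 6.965×10^-5 / 0.08878 = 0.7845 mmol/kg
CA = (α₁ + 2α₂)·DIC = (0.9085 + 2×0.002744) × 0.7845 = 0.717 mmol/kg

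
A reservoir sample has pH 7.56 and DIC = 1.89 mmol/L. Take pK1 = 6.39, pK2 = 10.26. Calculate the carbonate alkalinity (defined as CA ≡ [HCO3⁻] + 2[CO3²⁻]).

CA = 1.77 mmol/L

CA = [HCO3⁻] + 2[CO3²⁻] = (α₁ + 2α₂)·DIC
At pH 7.56: [H⁺]/K1 = 10^-1.17 = 0.067608, K2/[H⁺] = 10^-2.70 = 0.0019953
α₁ = 1/(1 + 0.067608 + 0.0019953) = 1/1.0696 = 0.9349; α₂ = α₁·K2/[H⁺] = 0.001865
α₁ + 2α₂ = 0.9387
CA = 0.9387 × 1.89 = 1.77 mmol/L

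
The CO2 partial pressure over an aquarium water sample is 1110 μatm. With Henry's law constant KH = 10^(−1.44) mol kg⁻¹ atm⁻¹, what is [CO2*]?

KH = 10^(−1.44) = 3.631×10^-2 mol kg⁻¹ atm⁻¹
[CO2*] = KH · pCO2 = 3.631×10^-2 × 1110×10^-6 atm = 4.03×10^-5 mol/kg

[CO2*] = 40.3 μmol/kg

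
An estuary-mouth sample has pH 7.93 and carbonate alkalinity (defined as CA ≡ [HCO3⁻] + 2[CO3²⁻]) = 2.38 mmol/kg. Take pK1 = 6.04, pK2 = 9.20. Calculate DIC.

DIC = 2.29 mmol/kg

CA = [HCO3⁻] + 2[CO3²⁻] = (α₁ + 2α₂)·DIC
At pH 7.93: [H⁺]/K1 = 10^-1.89 = 0.012882, K2/[H⁺] = 10^-1.27 = 0.053703
α₁ = 1/(1 + 0.012882 + 0.053703) = 1/1.0666 = 0.9376; α₂ = α₁·K2/[H⁺] = 0.05035
α₁ + 2α₂ = 1.0383
DIC = CA / (α₁ + 2α₂) = 2.38 / 1.0383 = 2.29 mmol/kg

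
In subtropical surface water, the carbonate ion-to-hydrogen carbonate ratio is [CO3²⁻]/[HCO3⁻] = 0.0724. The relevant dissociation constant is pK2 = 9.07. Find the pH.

pH = 7.93

From K2 = [H⁺][CO3²⁻]/[HCO3⁻]:  pH = pK2 + log₁₀([CO3²⁻]/[HCO3⁻])
log₁₀(0.0724) = -1.140
pH = 9.07 + (-1.140) = 7.93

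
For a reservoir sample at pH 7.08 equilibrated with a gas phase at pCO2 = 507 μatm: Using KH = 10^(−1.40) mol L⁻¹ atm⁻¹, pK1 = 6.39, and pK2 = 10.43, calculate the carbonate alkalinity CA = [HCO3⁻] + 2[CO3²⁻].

[CO2*] = KH · pCO2 = 10^(−1.40) × 507×10^-6 = 2.018×10^-5 mol/L
α₀ = 1/(1 + K1/[H⁺] + K1K2/[H⁺]²) = 1/(1 + 10^+0.69 + 10^-2.66) = 0.1695
DIC = [CO2*]/α₀ = 2.018×10^-5 / 0.1695 = 0.1191 mmol/L
CA = (α₁ + 2α₂)·DIC = (0.8301 + 2×0.0003708) × 0.1191 = 0.0989 mmol/L

CA = 0.0989 mmol/L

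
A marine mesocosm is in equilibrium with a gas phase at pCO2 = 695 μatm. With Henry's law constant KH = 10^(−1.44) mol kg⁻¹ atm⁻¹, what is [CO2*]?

[CO2*] = 25.2 μmol/kg

KH = 10^(−1.44) = 3.631×10^-2 mol kg⁻¹ atm⁻¹
[CO2*] = KH · pCO2 = 3.631×10^-2 × 695×10^-6 atm = 2.52×10^-5 mol/kg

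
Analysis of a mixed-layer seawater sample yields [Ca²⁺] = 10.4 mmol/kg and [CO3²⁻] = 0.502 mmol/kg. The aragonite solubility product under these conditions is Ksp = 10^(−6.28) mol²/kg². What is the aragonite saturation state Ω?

Ω = 9.95

Ksp = 10^(−6.28) = 5.248×10^-7
Ω = [Ca²⁺][CO3²⁻]/Ksp = (10.4×10^-3)(0.502×10^-3) / 5.248×10^-7 = 9.95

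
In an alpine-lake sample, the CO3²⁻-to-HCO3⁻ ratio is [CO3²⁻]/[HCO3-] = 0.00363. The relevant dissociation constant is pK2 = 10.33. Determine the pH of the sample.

pH = 7.89

From K2 = [H⁺][CO3²⁻]/[HCO3-]:  pH = pK2 + log₁₀([CO3²⁻]/[HCO3-])
log₁₀(0.00363) = -2.440
pH = 10.33 + (-2.440) = 7.89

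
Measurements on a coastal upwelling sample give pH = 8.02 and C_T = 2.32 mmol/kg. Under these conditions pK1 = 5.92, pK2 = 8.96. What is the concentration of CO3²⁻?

α₂ = 1 / (1 + [H⁺]/K2 + [H⁺]²/(K1K2)) = 1 / (1 + 10^+0.94 + 10^-1.16)
   = 1 / (1 + 8.7096 + 0.069183) = 1/9.7788 = 0.1023
[CO3²⁻] = α₂ × DIC = 0.1023 × 2.32 = 0.237 mmol/kg

[CO3²⁻] = 0.237 mmol/kg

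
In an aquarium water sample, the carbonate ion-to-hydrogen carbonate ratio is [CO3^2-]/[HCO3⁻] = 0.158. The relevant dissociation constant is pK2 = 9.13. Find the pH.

From K2 = [H⁺][CO3^2-]/[HCO3⁻]:  pH = pK2 + log₁₀([CO3^2-]/[HCO3⁻])
log₁₀(0.158) = -0.801
pH = 9.13 + (-0.801) = 8.33

pH = 8.33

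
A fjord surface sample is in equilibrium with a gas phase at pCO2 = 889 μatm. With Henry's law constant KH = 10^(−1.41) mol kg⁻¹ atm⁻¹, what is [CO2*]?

KH = 10^(−1.41) = 3.890×10^-2 mol kg⁻¹ atm⁻¹
[CO2*] = KH · pCO2 = 3.890×10^-2 × 889×10^-6 atm = 3.46×10^-5 mol/kg

[CO2*] = 34.6 μmol/kg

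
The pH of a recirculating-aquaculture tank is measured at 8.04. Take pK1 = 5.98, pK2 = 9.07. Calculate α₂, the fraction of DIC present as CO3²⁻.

α₂ = 1 / (1 + [H⁺]/K2 + [H⁺]²/(K1K2)) = 1 / (1 + 10^+1.03 + 10^-1.03)
   = 1 / (1 + 10.715 + 0.093325) = 1/11.809 = 0.08468

α₂ = 0.0847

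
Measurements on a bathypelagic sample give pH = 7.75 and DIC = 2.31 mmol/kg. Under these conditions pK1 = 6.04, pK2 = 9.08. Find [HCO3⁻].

[HCO3⁻] = 2.17 mmol/kg

α₁ = 1 / (1 + [H⁺]/K1 + K2/[H⁺]) = 1 / (1 + 10^-1.71 + 10^-1.33)
   = 1 / (1 + 0.019498 + 0.046774) = 1/1.0663 = 0.9378
[HCO3⁻] = α₁ × DIC = 0.9378 × 2.31 = 2.17 mmol/kg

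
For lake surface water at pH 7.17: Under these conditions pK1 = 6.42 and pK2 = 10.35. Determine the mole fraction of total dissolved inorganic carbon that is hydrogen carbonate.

α₁ = 1 / (1 + [H⁺]/K1 + K2/[H⁺]) = 1 / (1 + 10^-0.75 + 10^-3.18)
   = 1 / (1 + 0.17783 + 0.00066069) = 1/1.1785 = 0.8485

α₁ = 0.849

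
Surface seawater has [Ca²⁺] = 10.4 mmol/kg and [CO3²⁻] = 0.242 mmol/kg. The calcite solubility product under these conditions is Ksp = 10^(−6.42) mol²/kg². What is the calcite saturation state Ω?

Ω = 6.62

Ksp = 10^(−6.42) = 3.802×10^-7
Ω = [Ca²⁺][CO3²⁻]/Ksp = (10.4×10^-3)(0.242×10^-3) / 3.802×10^-7 = 6.62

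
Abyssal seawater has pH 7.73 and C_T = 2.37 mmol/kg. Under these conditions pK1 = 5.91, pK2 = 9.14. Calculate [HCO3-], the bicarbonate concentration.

[HCO3⁻] = 2.25 mmol/kg

α₁ = 1 / (1 + [H⁺]/K1 + K2/[H⁺]) = 1 / (1 + 10^-1.82 + 10^-1.41)
   = 1 / (1 + 0.015136 + 0.038905) = 1/1.0540 = 0.9487
[HCO3⁻] = α₁ × DIC = 0.9487 × 2.37 = 2.25 mmol/kg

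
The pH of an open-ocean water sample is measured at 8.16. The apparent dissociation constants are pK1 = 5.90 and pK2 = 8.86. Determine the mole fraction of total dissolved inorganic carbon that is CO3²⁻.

α₂ = 1 / (1 + [H⁺]/K2 + [H⁺]²/(K1K2)) = 1 / (1 + 10^+0.70 + 10^-1.56)
   = 1 / (1 + 5.0119 + 0.027542) = 1/6.0394 = 0.1656

α₂ = 0.166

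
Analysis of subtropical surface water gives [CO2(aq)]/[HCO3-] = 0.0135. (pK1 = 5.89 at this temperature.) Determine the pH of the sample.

pH = 7.76

From K1 = [H⁺][HCO3-]/[CO2(aq)]:  pH = pK1 − log₁₀([CO2(aq)]/[HCO3-])
log₁₀(0.0135) = -1.870
pH = 5.89 − (-1.870) = 7.76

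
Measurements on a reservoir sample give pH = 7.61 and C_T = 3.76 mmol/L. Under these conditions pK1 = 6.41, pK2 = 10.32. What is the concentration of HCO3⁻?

[HCO3⁻] = 3.53 mmol/L

α₁ = 1 / (1 + [H⁺]/K1 + K2/[H⁺]) = 1 / (1 + 10^-1.20 + 10^-2.71)
   = 1 / (1 + 0.063096 + 0.0019498) = 1/1.0650 = 0.9389
[HCO3⁻] = α₁ × DIC = 0.9389 × 3.76 = 3.53 mmol/L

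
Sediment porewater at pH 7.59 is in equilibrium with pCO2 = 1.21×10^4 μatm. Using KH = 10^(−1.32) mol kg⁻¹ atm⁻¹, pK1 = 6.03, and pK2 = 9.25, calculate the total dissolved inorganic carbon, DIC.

[CO2*] = KH · pCO2 = 10^(−1.32) × 1.21×10^4×10^-6 = 5.791×10^-4 mol/kg
α₀ = 1/(1 + K1/[H⁺] + K1K2/[H⁺]²) = 1/(1 + 10^+1.56 + 10^-0.10) = 0.02625
DIC = [CO2*]/α₀ = 5.791×10^-4 / 0.02625 = 22.1 mmol/kg

DIC = 22.1 mmol/kg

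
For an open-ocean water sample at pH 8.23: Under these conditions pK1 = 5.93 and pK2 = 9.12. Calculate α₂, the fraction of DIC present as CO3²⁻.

α₂ = 0.114

α₂ = 1 / (1 + [H⁺]/K2 + [H⁺]²/(K1K2)) = 1 / (1 + 10^+0.89 + 10^-1.41)
   = 1 / (1 + 7.7625 + 0.038905) = 1/8.8014 = 0.1136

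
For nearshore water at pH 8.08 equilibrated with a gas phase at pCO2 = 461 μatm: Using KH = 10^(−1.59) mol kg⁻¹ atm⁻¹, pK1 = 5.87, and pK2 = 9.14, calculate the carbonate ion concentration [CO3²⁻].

[CO2*] = KH · pCO2 = 10^(−1.59) × 461×10^-6 = 1.185×10^-5 mol/kg
α₀ = 1/(1 + K1/[H⁺] + K1K2/[H⁺]²) = 1/(1 + 10^+2.21 + 10^+1.15) = 0.005640
DIC = [CO2*]/α₀ = 1.185×10^-5 / 0.005640 = 2.101 mmol/kg
[CO3²⁻] = α₂·DIC; α₂ = 0.07967, so [CO3²⁻] = 0.07967 × 2.101 = 0.167 mmol/kg

[CO3²⁻] = 0.167 mmol/kg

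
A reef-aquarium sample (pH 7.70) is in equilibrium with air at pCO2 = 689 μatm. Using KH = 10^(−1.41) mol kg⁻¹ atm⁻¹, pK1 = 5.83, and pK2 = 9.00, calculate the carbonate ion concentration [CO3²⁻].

[CO3²⁻] = 0.0996 mmol/kg

[CO2*] = KH · pCO2 = 10^(−1.41) × 689×10^-6 = 2.681×10^-5 mol/kg
α₀ = 1/(1 + K1/[H⁺] + K1K2/[H⁺]²) = 1/(1 + 10^+1.87 + 10^+0.57) = 0.01268
DIC = [CO2*]/α₀ = 2.681×10^-5 / 0.01268 = 2.113 mmol/kg
[CO3²⁻] = α₂·DIC; α₂ = 0.04712, so [CO3²⁻] = 0.04712 × 2.113 = 0.0996 mmol/kg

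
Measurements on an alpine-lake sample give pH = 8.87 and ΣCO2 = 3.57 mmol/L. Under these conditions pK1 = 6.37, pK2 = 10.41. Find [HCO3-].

α₁ = 1 / (1 + [H⁺]/K1 + K2/[H⁺]) = 1 / (1 + 10^-2.50 + 10^-1.54)
   = 1 / (1 + 0.0031623 + 0.028840) = 1/1.0320 = 0.9690
[HCO3⁻] = α₁ × DIC = 0.9690 × 3.57 = 3.46 mmol/L

[HCO3⁻] = 3.46 mmol/L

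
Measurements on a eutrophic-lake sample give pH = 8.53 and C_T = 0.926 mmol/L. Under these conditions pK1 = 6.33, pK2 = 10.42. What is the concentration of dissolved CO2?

[CO2*] = 5.73 μmol/L

α₀ = 1 / (1 + K1/[H⁺] + K1K2/[H⁺]²) = 1 / (1 + 10^+2.20 + 10^+0.31)
   = 1 / (1 + 158.49 + 2.0417) = 1/161.53 = 0.006191
[CO2*] = α₀ × DIC = 0.006191 × 0.926 = 0.00573 mmol/L = 5.73 μmol/L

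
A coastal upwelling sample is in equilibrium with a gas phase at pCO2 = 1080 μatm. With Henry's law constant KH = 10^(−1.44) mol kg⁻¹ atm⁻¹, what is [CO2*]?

KH = 10^(−1.44) = 3.631×10^-2 mol kg⁻¹ atm⁻¹
[CO2*] = KH · pCO2 = 3.631×10^-2 × 1080×10^-6 atm = 3.92×10^-5 mol/kg

[CO2*] = 39.2 μmol/kg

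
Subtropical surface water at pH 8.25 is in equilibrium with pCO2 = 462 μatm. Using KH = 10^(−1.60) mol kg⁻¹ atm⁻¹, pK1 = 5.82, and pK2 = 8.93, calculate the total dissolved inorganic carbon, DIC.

DIC = 3.79 mmol/kg

[CO2*] = KH · pCO2 = 10^(−1.60) × 462×10^-6 = 1.160×10^-5 mol/kg
α₀ = 1/(1 + K1/[H⁺] + K1K2/[H⁺]²) = 1/(1 + 10^+2.43 + 10^+1.75) = 0.003064
DIC = [CO2*]/α₀ = 1.160×10^-5 / 0.003064 = 3.79 mmol/kg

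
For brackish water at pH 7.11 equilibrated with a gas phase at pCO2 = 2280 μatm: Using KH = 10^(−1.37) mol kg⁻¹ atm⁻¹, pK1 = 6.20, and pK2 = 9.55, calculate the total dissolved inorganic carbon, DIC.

DIC = 0.891 mmol/kg

[CO2*] = KH · pCO2 = 10^(−1.37) × 2280×10^-6 = 9.726×10^-5 mol/kg
α₀ = 1/(1 + K1/[H⁺] + K1K2/[H⁺]²) = 1/(1 + 10^+0.91 + 10^-1.53) = 0.1092
DIC = [CO2*]/α₀ = 9.726×10^-5 / 0.1092 = 0.891 mmol/kg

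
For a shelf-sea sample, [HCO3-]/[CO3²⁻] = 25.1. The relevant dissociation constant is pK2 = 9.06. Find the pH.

pH = 7.66

From K2 = [H⁺][CO3²⁻]/[HCO3-]:  pH = pK2 − log₁₀([HCO3-]/[CO3²⁻])
log₁₀(25.1) = +1.400
pH = 9.06 − (+1.400) = 7.66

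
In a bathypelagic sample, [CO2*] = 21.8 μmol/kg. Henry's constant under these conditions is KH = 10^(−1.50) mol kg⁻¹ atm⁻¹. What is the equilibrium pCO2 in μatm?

KH = 10^(−1.50) = 3.162×10^-2 mol kg⁻¹ atm⁻¹
pCO2 = [CO2*]/KH = 21.8×10^-6 / 3.162×10^-2 = 6.89×10^-4 atm = 689 μatm

pCO2 = 689 μatm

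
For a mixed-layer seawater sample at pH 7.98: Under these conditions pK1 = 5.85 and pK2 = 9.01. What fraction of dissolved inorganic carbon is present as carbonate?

α₂ = 1 / (1 + [H⁺]/K2 + [H⁺]²/(K1K2)) = 1 / (1 + 10^+1.03 + 10^-1.10)
   = 1 / (1 + 10.715 + 0.079433) = 1/11.795 = 0.08478

α₂ = 0.0848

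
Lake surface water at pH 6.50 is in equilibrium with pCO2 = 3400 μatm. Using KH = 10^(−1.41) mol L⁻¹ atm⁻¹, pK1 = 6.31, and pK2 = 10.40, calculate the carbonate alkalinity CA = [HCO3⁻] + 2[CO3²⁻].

CA = 0.205 mmol/L

[CO2*] = KH · pCO2 = 10^(−1.41) × 3400×10^-6 = 1.323×10^-4 mol/L
α₀ = 1/(1 + K1/[H⁺] + K1K2/[H⁺]²) = 1/(1 + 10^+0.19 + 10^-3.71) = 0.3923
DIC = [CO2*]/α₀ = 1.323×10^-4 / 0.3923 = 0.3372 mmol/L
CA = (α₁ + 2α₂)·DIC = (0.6076 + 2×7.649×10^-5) × 0.3372 = 0.205 mmol/L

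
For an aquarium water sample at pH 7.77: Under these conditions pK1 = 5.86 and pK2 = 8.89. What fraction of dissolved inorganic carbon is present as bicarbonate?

α₁ = 0.919

α₁ = 1 / (1 + [H⁺]/K1 + K2/[H⁺]) = 1 / (1 + 10^-1.91 + 10^-1.12)
   = 1 / (1 + 0.012303 + 0.075858) = 1/1.0882 = 0.9190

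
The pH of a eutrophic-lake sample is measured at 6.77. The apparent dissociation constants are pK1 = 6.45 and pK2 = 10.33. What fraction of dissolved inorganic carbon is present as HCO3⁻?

α₁ = 0.676

α₁ = 1 / (1 + [H⁺]/K1 + K2/[H⁺]) = 1 / (1 + 10^-0.32 + 10^-3.56)
   = 1 / (1 + 0.47863 + 0.00027542) = 1/1.4789 = 0.6762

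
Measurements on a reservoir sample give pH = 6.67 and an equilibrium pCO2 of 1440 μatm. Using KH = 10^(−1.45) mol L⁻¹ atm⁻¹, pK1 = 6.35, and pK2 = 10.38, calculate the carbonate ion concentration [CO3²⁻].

[CO2*] = KH · pCO2 = 10^(−1.45) × 1440×10^-6 = 5.109×10^-5 mol/L
α₀ = 1/(1 + K1/[H⁺] + K1K2/[H⁺]²) = 1/(1 + 10^+0.32 + 10^-3.39) = 0.3237
DIC = [CO2*]/α₀ = 5.109×10^-5 / 0.3237 = 0.1579 mmol/L
[CO3²⁻] = α₂·DIC; α₂ = 0.0001319, so [CO3²⁻] = 0.0001319 × 0.1579 = 2.08×10^-5 mmol/L = 0.0208 μmol/L

[CO3²⁻] = 0.0208 μmol/L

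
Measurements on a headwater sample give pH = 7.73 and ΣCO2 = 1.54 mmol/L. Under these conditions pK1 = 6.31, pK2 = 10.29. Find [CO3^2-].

α₂ = 1 / (1 + [H⁺]/K2 + [H⁺]²/(K1K2)) = 1 / (1 + 10^+2.56 + 10^+1.14)
   = 1 / (1 + 363.08 + 13.804) = 1/377.88 = 0.002646
[CO3²⁻] = α₂ × DIC = 0.002646 × 1.54 = 0.00408 mmol/L = 4.08 μmol/L

[CO3²⁻] = 4.08 μmol/L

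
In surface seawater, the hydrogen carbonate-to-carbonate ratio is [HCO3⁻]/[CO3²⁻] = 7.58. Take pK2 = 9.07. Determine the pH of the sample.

pH = 8.19

From K2 = [H⁺][CO3²⁻]/[HCO3⁻]:  pH = pK2 − log₁₀([HCO3⁻]/[CO3²⁻])
log₁₀(7.58) = +0.880
pH = 9.07 − (+0.880) = 8.19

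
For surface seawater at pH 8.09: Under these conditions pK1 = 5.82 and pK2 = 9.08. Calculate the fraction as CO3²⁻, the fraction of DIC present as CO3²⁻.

α₂ = 1 / (1 + [H⁺]/K2 + [H⁺]²/(K1K2)) = 1 / (1 + 10^+0.99 + 10^-1.28)
   = 1 / (1 + 9.7724 + 0.052481) = 1/10.825 = 0.09238

α₂ = 0.0924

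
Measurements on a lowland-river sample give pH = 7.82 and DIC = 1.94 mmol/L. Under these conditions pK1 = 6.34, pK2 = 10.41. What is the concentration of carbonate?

[CO3²⁻] = 4.81 μmol/L

α₂ = 1 / (1 + [H⁺]/K2 + [H⁺]²/(K1K2)) = 1 / (1 + 10^+2.59 + 10^+1.11)
   = 1 / (1 + 389.05 + 12.882) = 1/402.93 = 0.002482
[CO3²⁻] = α₂ × DIC = 0.002482 × 1.94 = 0.00481 mmol/L = 4.81 μmol/L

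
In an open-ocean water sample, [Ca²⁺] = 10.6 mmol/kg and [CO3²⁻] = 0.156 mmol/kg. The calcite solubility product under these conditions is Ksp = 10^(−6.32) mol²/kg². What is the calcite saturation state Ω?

Ksp = 10^(−6.32) = 4.786×10^-7
Ω = [Ca²⁺][CO3²⁻]/Ksp = (10.6×10^-3)(0.156×10^-3) / 4.786×10^-7 = 3.45

Ω = 3.45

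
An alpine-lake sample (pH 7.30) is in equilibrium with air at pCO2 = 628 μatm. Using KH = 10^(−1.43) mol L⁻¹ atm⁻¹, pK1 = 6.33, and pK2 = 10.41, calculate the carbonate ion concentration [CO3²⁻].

[CO3²⁻] = 0.169 μmol/L

[CO2*] = KH · pCO2 = 10^(−1.43) × 628×10^-6 = 2.333×10^-5 mol/L
α₀ = 1/(1 + K1/[H⁺] + K1K2/[H⁺]²) = 1/(1 + 10^+0.97 + 10^-2.14) = 0.09671
DIC = [CO2*]/α₀ = 2.333×10^-5 / 0.09671 = 0.2413 mmol/L
[CO3²⁻] = α₂·DIC; α₂ = 0.0007006, so [CO3²⁻] = 0.0007006 × 0.2413 = 0.000169 mmol/L = 0.169 μmol/L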